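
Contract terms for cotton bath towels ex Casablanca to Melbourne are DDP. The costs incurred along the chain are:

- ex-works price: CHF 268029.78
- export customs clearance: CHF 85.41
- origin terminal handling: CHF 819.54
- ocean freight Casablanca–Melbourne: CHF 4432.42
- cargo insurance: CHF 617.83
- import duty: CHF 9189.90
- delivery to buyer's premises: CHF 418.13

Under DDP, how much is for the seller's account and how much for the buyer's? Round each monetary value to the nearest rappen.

Seller: CHF 283593.01; buyer: CHF 0.00

DDP: the seller bears all costs including import duty.
Seller's account: goods 268029.78 + export clearance 85.41 + origin terminal 819.54 + freight 4432.42 + insurance 617.83 + duty 9189.90 + delivery 418.13 = 283593.01
Buyer's account: 0.00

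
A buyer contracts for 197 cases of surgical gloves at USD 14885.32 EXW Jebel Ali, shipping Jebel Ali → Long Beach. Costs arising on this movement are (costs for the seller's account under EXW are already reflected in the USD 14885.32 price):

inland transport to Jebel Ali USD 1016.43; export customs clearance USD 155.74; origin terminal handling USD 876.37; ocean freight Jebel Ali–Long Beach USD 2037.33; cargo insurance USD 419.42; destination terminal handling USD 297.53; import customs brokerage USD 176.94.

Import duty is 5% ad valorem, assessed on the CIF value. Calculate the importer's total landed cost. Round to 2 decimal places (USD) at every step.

Total landed cost: USD 20834.61

EXW: the seller makes goods available at their premises; the buyer bears all onward costs.
CIF value = EXW price + inland to port + export clearance + origin terminal + freight + insurance = 14885.32 + 1016.43 + 155.74 + 876.37 + 2037.33 + 419.42 = 19390.61
Import duty = 19390.61 × 5% = 969.53
Buyer bears: inland to port 1016.43 + export clearance 155.74 + origin terminal 876.37 + freight 2037.33 + insurance 419.42 + destination terminal 297.53 + brokerage 176.94 + duty 969.53 = 5949.29
Landed cost = invoice 14885.32 + 5949.29 = 20834.61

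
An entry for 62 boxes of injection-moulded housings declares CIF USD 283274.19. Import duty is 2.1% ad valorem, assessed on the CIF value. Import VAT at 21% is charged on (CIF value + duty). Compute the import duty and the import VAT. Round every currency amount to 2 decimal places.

Import duty: USD 5948.76; import VAT: USD 60736.82

Import duty = 283274.19 × 2.1% = 5948.76
VAT base = CIF + duty = 283274.19 + 5948.76 = 289222.95
Import VAT = 289222.95 × 21% = 60736.82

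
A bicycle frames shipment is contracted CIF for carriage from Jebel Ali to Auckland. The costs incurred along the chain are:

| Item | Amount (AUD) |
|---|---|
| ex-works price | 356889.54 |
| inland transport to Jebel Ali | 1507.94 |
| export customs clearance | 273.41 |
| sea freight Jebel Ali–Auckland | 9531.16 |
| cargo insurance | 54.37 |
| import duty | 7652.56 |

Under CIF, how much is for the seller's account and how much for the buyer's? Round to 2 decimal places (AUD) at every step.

Seller: AUD 368256.42; buyer: AUD 7652.56

CIF: the seller pays costs through ocean freight and marine insurance to the destination port.
Seller's account: goods 356889.54 + inland to port 1507.94 + export clearance 273.41 + freight 9531.16 + insurance 54.37 = 368256.42
Buyer's account: duty 7652.56 = 7652.56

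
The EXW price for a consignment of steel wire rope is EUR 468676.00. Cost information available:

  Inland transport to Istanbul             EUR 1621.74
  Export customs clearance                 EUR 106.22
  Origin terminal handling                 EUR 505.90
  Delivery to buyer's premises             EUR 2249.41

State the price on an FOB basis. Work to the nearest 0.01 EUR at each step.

FOB price: EUR 470909.86

Not relevant to the conversion: delivery — on the buyer under both terms; not part of either seller's price.
From EXW to FOB, the seller additionally bears: inland to port, export clearance, origin terminal.
FOB price = 468676.00 + 1621.74 + 106.22 + 505.90 = 470909.86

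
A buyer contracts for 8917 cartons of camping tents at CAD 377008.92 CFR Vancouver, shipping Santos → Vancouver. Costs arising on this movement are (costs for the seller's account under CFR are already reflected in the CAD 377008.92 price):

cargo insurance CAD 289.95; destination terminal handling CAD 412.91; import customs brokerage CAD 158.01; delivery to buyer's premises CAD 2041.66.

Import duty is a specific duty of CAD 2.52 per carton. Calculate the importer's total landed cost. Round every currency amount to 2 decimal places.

Total landed cost: CAD 402382.29

CFR: the seller pays costs through ocean freight to the destination port, but not insurance.
CIF value = CFR price + insurance = 377008.92 + 289.95 = 377298.87
Import duty = 8917 × 2.52 = 22470.84
Buyer bears: insurance 289.95 + destination terminal 412.91 + brokerage 158.01 + delivery 2041.66 + duty 22470.84 = 25373.37
Landed cost = invoice 377008.92 + 25373.37 = 402382.29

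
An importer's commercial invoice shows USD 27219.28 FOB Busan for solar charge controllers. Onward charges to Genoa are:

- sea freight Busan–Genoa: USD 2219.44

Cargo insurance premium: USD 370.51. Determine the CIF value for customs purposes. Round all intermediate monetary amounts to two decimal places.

CIF value: USD 29809.23

CIF = FOB price + freight + insurance
CIF = 27219.28 + 2219.44 + 370.51 = 29809.23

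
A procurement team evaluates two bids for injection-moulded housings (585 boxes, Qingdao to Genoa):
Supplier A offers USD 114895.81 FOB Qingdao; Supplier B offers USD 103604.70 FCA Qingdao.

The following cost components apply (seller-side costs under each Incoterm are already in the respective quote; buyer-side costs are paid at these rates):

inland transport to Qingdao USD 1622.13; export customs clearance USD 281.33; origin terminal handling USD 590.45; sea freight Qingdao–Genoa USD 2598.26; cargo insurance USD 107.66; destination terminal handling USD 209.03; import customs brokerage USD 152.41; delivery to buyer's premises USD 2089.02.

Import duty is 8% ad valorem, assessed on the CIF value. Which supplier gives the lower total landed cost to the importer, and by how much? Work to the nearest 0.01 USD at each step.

Supplier A (FOB):
CIF value = FOB price + freight + insurance = 114895.81 + 2598.26 + 107.66 = 117601.73
Import duty = 117601.73 × 8% = 9408.14
Buyer bears (A): 2598.26 + 107.66 + 209.03 + 152.41 + 2089.02 = 5156.38
Landed cost (A) = invoice 114895.81 + 5156.38 + duty 9408.14 = 129460.33
Supplier B (FCA):
CIF value = FCA price + origin terminal + freight + insurance = 103604.70 + 590.45 + 2598.26 + 107.66 = 106901.07
Import duty = 106901.07 × 8% = 8552.09
Buyer bears (B): 590.45 + 2598.26 + 107.66 + 209.03 + 152.41 + 2089.02 = 5746.83
Landed cost (B) = invoice 103604.70 + 5746.83 + duty 8552.09 = 117903.62
Difference = |129460.33 − 117903.62| = 11556.71

Supplier B is cheaper by USD 11556.71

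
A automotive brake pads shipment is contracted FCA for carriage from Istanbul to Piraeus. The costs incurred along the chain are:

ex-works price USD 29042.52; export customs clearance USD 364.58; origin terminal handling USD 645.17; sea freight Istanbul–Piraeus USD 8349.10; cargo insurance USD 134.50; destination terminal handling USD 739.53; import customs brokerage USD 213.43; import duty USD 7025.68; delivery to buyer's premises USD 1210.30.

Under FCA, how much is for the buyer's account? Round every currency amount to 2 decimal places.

Buyer's account: USD 18317.71

FCA: the seller delivers export-cleared goods to the carrier; the buyer bears costs from that point.
Seller's account: goods 29042.52 + export clearance 364.58 = 29407.10
Buyer's account: origin terminal 645.17 + freight 8349.10 + insurance 134.50 + destination terminal 739.53 + brokerage 213.43 + duty 7025.68 + delivery 1210.30 = 18317.71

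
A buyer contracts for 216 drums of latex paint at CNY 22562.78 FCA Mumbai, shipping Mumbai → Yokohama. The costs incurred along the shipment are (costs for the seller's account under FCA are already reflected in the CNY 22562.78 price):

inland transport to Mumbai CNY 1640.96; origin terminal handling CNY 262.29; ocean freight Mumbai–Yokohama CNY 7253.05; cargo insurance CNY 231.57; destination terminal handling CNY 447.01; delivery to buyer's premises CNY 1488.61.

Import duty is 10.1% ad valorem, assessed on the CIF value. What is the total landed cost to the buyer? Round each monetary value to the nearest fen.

FCA: the seller delivers export-cleared goods to the carrier; the buyer bears costs from that point.
Already in the invoice (seller's account under FCA): inland to port — exclude.
CIF value = FCA price + origin terminal + freight + insurance = 22562.78 + 262.29 + 7253.05 + 231.57 = 30309.69
Import duty = 30309.69 × 10.1% = 3061.28
Buyer bears: origin terminal 262.29 + freight 7253.05 + insurance 231.57 + destination terminal 447.01 + delivery 1488.61 + duty 3061.28 = 12743.81
Landed cost = invoice 22562.78 + 12743.81 = 35306.59

Total landed cost: CNY 35306.59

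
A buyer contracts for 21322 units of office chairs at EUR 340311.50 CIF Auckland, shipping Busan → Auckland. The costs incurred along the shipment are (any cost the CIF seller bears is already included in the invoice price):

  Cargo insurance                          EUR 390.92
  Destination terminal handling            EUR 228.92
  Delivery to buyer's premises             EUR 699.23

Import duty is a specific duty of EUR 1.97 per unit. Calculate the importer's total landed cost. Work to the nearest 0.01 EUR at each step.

CIF: the seller pays costs through ocean freight and marine insurance to the destination port.
Already in the invoice (seller's account under CIF): insurance — exclude.
The CIF price already equals the CIF value: 340311.50
Import duty = 21322 × 1.97 = 42004.34
Buyer bears: destination terminal 228.92 + delivery 699.23 + duty 42004.34 = 42932.49
Landed cost = invoice 340311.50 + 42932.49 = 383243.99

Total landed cost: EUR 383243.99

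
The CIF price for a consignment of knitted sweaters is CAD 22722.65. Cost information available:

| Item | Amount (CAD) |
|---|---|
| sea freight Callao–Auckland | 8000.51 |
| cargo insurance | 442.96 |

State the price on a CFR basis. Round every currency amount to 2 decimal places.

CFR price: CAD 22279.69

Not relevant to the conversion: freight — on the seller under both CIF and CFR; already in the CIF price and stays in the CFR price.
From CIF to CFR, the seller no longer bears: insurance.
CFR price = 22722.65 − 442.96 = 22279.69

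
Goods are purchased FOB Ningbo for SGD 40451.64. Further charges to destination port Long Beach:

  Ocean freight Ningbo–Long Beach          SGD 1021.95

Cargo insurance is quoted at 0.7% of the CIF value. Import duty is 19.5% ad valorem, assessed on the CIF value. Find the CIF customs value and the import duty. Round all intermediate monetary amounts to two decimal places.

CIF value: SGD 41765.95; import duty: SGD 8144.36

Let C be the CIF value. C = FOB price + freight + 0.7% × C
C − 0.7% × C = 40451.64 + 1021.95
0.993 × C = 41473.59
C = 41473.59 / 0.993 = 41765.95
Insurance premium = 0.7% × 41765.95 = 292.36
Import duty = 41765.95 × 19.5% = 8144.36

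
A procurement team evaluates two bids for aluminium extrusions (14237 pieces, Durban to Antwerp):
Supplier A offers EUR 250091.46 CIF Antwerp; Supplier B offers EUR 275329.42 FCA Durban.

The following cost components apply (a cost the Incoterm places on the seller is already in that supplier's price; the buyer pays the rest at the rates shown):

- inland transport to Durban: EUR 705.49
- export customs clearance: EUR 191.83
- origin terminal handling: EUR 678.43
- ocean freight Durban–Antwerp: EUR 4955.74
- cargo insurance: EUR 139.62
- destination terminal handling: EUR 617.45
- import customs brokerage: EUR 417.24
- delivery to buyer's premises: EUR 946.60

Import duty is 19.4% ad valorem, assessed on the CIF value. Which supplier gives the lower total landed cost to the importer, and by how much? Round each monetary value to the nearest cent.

Supplier A is cheaper by EUR 37028.03

Supplier A (CIF):
The CIF price already equals the CIF value: 250091.46
Import duty = 250091.46 × 19.4% = 48517.74
Buyer bears (A): 617.45 + 417.24 + 946.60 = 1981.29
Landed cost (A) = invoice 250091.46 + 1981.29 + duty 48517.74 = 300590.49
Supplier B (FCA):
CIF value = FCA price + origin terminal + freight + insurance = 275329.42 + 678.43 + 4955.74 + 139.62 = 281103.21
Import duty = 281103.21 × 19.4% = 54534.02
Buyer bears (B): 678.43 + 4955.74 + 139.62 + 617.45 + 417.24 + 946.60 = 7755.08
Landed cost (B) = invoice 275329.42 + 7755.08 + duty 54534.02 = 337618.52
Difference = |300590.49 − 337618.52| = 37028.03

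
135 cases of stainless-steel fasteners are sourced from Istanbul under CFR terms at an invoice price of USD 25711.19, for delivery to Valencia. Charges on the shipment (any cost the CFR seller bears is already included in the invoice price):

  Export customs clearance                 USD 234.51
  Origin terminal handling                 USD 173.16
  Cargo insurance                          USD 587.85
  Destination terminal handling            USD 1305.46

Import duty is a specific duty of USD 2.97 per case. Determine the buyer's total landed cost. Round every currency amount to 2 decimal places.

CFR: the seller pays costs through ocean freight to the destination port, but not insurance.
Already in the invoice (seller's account under CFR): export clearance, origin terminal — exclude.
CIF value = CFR price + insurance = 25711.19 + 587.85 = 26299.04
Import duty = 135 × 2.97 = 400.95
Buyer bears: insurance 587.85 + destination terminal 1305.46 + duty 400.95 = 2294.26
Landed cost = invoice 25711.19 + 2294.26 = 28005.45

Total landed cost: USD 28005.45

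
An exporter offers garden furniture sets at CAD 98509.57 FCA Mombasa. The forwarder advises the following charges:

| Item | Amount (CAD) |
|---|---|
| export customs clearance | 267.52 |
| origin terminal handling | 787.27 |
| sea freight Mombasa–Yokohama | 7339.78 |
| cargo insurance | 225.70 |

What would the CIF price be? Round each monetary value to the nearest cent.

Not relevant to the conversion: export clearance — on the seller under both FCA and CIF; already in the FCA price and stays in the CIF price.
From FCA to CIF, the seller additionally bears: origin terminal, freight, insurance.
CIF price = 98509.57 + 787.27 + 7339.78 + 225.70 = 106862.32

CIF price: CAD 106862.32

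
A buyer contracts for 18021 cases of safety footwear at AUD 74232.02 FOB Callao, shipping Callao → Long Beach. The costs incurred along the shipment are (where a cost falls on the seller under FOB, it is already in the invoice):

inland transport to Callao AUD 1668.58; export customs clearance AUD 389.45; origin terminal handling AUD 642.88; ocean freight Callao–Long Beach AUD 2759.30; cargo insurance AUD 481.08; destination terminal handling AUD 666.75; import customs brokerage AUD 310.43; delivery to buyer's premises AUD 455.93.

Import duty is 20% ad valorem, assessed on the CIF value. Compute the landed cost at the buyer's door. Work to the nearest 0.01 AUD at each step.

FOB: the seller bears costs until goods are on board at the origin port; the buyer bears freight, insurance and all costs thereafter.
Already in the invoice (seller's account under FOB): inland to port, export clearance, origin terminal — exclude.
CIF value = FOB price + freight + insurance = 74232.02 + 2759.30 + 481.08 = 77472.40
Import duty = 77472.40 × 20% = 15494.48
Buyer bears: freight 2759.30 + insurance 481.08 + destination terminal 666.75 + brokerage 310.43 + delivery 455.93 + duty 15494.48 = 20167.97
Landed cost = invoice 74232.02 + 20167.97 = 94399.99

Total landed cost: AUD 94399.99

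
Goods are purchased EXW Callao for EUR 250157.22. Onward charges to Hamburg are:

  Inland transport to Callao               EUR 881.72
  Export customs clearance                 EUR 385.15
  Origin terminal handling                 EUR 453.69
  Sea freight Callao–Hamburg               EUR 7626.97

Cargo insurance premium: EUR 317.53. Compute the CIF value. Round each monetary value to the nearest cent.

CIF = EXW price + pre-shipment costs + freight + insurance
CIF = 250157.22 + 881.72 + 385.15 + 453.69 + 7626.97 + 317.53 = 259822.28

CIF value: EUR 259822.28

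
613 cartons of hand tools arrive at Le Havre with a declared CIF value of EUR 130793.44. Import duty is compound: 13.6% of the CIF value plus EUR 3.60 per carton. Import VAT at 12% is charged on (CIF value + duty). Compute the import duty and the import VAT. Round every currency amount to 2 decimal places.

Ad valorem component: 130793.44 × 13.6% = 17787.91
Specific component: 613 × 3.60 = 2206.80
Import duty = 17787.91 + 2206.80 = 19994.71
VAT base = CIF + duty = 130793.44 + 19994.71 = 150788.15
Import VAT = 150788.15 × 12% = 18094.58

Import duty: EUR 19994.71; import VAT: EUR 18094.58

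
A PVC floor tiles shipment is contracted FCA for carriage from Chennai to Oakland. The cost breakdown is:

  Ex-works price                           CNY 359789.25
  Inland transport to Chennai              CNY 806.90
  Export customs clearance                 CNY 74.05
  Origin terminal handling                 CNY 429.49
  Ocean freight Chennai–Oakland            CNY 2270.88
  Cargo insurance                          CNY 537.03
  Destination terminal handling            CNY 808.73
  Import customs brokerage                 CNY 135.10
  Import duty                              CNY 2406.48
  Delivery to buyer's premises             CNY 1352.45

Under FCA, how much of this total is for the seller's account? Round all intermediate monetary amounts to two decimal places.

FCA: the seller delivers export-cleared goods to the carrier; the buyer bears costs from that point.
Seller's account: goods 359789.25 + inland to port 806.90 + export clearance 74.05 = 360670.20
Buyer's account: origin terminal 429.49 + freight 2270.88 + insurance 537.03 + destination terminal 808.73 + brokerage 135.10 + duty 2406.48 + delivery 1352.45 = 7940.16

Seller's account: CNY 360670.20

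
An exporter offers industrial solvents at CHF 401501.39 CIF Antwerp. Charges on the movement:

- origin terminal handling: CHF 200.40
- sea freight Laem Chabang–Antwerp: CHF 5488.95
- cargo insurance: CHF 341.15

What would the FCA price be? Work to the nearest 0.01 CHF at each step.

From CIF to FCA, the seller no longer bears: origin terminal, freight, insurance.
FCA price = 401501.39 − 200.40 − 5488.95 − 341.15 = 395470.89

FCA price: CHF 395470.89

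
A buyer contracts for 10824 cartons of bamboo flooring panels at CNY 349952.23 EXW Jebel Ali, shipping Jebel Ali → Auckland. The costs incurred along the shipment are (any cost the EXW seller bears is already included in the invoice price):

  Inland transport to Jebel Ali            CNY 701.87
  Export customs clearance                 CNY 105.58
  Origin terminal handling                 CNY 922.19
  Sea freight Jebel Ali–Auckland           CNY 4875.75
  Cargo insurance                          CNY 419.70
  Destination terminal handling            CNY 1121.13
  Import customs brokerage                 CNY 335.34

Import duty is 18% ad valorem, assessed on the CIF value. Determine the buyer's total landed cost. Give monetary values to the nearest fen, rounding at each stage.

EXW: the seller makes goods available at their premises; the buyer bears all onward costs.
CIF value = EXW price + inland to port + export clearance + origin terminal + freight + insurance = 349952.23 + 701.87 + 105.58 + 922.19 + 4875.75 + 419.70 = 356977.32
Import duty = 356977.32 × 18% = 64255.92
Buyer bears: inland to port 701.87 + export clearance 105.58 + origin terminal 922.19 + freight 4875.75 + insurance 419.70 + destination terminal 1121.13 + brokerage 335.34 + duty 64255.92 = 72737.48
Landed cost = invoice 349952.23 + 72737.48 = 422689.71

Total landed cost: CNY 422689.71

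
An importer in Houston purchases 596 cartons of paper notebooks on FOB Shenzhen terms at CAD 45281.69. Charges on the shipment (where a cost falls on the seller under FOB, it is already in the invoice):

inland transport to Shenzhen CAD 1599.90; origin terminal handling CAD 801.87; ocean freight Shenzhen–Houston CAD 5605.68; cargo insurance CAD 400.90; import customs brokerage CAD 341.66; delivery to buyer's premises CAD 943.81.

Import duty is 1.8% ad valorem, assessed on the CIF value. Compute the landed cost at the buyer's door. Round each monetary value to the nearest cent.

Total landed cost: CAD 53496.93

FOB: the seller bears costs until goods are on board at the origin port; the buyer bears freight, insurance and all costs thereafter.
Already in the invoice (seller's account under FOB): inland to port, origin terminal — exclude.
CIF value = FOB price + freight + insurance = 45281.69 + 5605.68 + 400.90 = 51288.27
Import duty = 51288.27 × 1.8% = 923.19
Buyer bears: freight 5605.68 + insurance 400.90 + brokerage 341.66 + delivery 943.81 + duty 923.19 = 8215.24
Landed cost = invoice 45281.69 + 8215.24 = 53496.93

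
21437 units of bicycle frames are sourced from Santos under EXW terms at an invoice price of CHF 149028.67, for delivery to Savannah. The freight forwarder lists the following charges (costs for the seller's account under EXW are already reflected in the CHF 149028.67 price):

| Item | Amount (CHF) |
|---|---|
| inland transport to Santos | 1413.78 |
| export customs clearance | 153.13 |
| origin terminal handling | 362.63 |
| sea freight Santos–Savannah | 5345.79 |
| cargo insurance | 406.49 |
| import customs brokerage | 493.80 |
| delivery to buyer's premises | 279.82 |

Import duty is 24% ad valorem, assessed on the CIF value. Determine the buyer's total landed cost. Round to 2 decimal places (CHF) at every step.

EXW: the seller makes goods available at their premises; the buyer bears all onward costs.
CIF value = EXW price + inland to port + export clearance + origin terminal + freight + insurance = 149028.67 + 1413.78 + 153.13 + 362.63 + 5345.79 + 406.49 = 156710.49
Import duty = 156710.49 × 24% = 37610.52
Buyer bears: inland to port 1413.78 + export clearance 153.13 + origin terminal 362.63 + freight 5345.79 + insurance 406.49 + brokerage 493.80 + delivery 279.82 + duty 37610.52 = 46065.96
Landed cost = invoice 149028.67 + 46065.96 = 195094.63

Total landed cost: CHF 195094.63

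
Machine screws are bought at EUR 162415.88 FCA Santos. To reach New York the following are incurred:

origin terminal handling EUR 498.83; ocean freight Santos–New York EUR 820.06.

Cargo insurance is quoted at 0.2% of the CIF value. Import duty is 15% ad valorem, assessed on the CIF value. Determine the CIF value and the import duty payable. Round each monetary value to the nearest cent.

CIF value: EUR 164062.90; import duty: EUR 24609.44

Let C be the CIF value. C = FCA price + pre-shipment costs + freight + 0.2% × C
C − 0.2% × C = 162415.88 + 498.83 + 820.06
0.998 × C = 163734.77
C = 163734.77 / 0.998 = 164062.90
Insurance premium = 0.2% × 164062.90 = 328.13
Import duty = 164062.90 × 15% = 24609.44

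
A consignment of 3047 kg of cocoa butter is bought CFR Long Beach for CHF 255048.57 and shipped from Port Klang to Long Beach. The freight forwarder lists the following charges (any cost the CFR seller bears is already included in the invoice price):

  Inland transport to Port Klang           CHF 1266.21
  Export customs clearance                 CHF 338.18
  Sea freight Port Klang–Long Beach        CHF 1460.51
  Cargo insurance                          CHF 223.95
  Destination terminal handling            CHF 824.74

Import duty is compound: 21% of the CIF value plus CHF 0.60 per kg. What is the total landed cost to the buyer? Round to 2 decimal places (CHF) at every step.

CFR: the seller pays costs through ocean freight to the destination port, but not insurance.
Already in the invoice (seller's account under CFR): inland to port, export clearance, freight — exclude.
CIF value = CFR price + insurance = 255048.57 + 223.95 = 255272.52
Ad valorem component: 255272.52 × 21% = 53607.23
Specific component: 3047 × 0.60 = 1828.20
Import duty = 53607.23 + 1828.20 = 55435.43
Buyer bears: insurance 223.95 + destination terminal 824.74 + duty 55435.43 = 56484.12
Landed cost = invoice 255048.57 + 56484.12 = 311532.69

Total landed cost: CHF 311532.69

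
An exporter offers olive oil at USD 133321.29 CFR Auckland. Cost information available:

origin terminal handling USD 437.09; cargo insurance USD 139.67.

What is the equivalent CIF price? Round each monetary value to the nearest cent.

CIF price: USD 133460.96

Not relevant to the conversion: origin terminal — on the seller under both CFR and CIF; already in the CFR price and stays in the CIF price.
From CFR to CIF, the seller additionally bears: insurance.
CIF price = 133321.29 + 139.67 = 133460.96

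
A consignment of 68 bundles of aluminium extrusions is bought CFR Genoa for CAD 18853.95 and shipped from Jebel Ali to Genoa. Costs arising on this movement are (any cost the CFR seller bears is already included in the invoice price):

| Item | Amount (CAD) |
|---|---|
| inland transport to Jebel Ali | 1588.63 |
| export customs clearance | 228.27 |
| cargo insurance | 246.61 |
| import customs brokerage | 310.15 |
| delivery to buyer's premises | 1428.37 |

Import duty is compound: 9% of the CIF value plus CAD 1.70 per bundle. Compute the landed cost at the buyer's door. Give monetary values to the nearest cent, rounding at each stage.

CFR: the seller pays costs through ocean freight to the destination port, but not insurance.
Already in the invoice (seller's account under CFR): inland to port, export clearance — exclude.
CIF value = CFR price + insurance = 18853.95 + 246.61 = 19100.56
Ad valorem component: 19100.56 × 9% = 1719.05
Specific component: 68 × 1.70 = 115.60
Import duty = 1719.05 + 115.60 = 1834.65
Buyer bears: insurance 246.61 + brokerage 310.15 + delivery 1428.37 + duty 1834.65 = 3819.78
Landed cost = invoice 18853.95 + 3819.78 = 22673.73

Total landed cost: CAD 22673.73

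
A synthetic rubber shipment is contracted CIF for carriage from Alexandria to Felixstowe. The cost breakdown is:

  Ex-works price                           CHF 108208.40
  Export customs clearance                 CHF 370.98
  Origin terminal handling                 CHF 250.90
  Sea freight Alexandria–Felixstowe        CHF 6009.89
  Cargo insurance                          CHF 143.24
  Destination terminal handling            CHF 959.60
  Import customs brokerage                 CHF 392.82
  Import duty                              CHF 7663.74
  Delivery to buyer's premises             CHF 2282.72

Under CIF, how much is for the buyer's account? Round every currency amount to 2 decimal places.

CIF: the seller pays costs through ocean freight and marine insurance to the destination port.
Seller's account: goods 108208.40 + export clearance 370.98 + origin terminal 250.90 + freight 6009.89 + insurance 143.24 = 114983.41
Buyer's account: destination terminal 959.60 + brokerage 392.82 + duty 7663.74 + delivery 2282.72 = 11298.88

Buyer's account: CHF 11298.88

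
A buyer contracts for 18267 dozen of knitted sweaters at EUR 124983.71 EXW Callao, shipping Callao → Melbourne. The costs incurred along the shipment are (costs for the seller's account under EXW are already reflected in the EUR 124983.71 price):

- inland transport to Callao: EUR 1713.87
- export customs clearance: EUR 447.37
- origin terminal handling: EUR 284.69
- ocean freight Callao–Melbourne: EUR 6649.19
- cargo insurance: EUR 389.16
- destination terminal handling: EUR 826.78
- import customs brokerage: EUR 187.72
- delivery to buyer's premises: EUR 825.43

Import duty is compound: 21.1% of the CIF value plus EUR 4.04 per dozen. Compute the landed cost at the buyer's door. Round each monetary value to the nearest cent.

EXW: the seller makes goods available at their premises; the buyer bears all onward costs.
CIF value = EXW price + inland to port + export clearance + origin terminal + freight + insurance = 124983.71 + 1713.87 + 447.37 + 284.69 + 6649.19 + 389.16 = 134467.99
Ad valorem component: 134467.99 × 21.1% = 28372.75
Specific component: 18267 × 4.04 = 73798.68
Import duty = 28372.75 + 73798.68 = 102171.43
Buyer bears: inland to port 1713.87 + export clearance 447.37 + origin terminal 284.69 + freight 6649.19 + insurance 389.16 + destination terminal 826.78 + brokerage 187.72 + delivery 825.43 + duty 102171.43 = 113495.64
Landed cost = invoice 124983.71 + 113495.64 = 238479.35

Total landed cost: EUR 238479.35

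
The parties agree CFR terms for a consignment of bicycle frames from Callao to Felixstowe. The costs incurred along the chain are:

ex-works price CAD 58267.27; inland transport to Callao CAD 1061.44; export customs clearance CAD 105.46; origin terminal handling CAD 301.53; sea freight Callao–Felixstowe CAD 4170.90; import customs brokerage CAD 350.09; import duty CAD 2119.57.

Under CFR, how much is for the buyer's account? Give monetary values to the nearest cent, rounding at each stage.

CFR: the seller pays costs through ocean freight to the destination port, but not insurance.
Seller's account: goods 58267.27 + inland to port 1061.44 + export clearance 105.46 + origin terminal 301.53 + freight 4170.90 = 63906.60
Buyer's account: brokerage 350.09 + duty 2119.57 = 2469.66

Buyer's account: CAD 2469.66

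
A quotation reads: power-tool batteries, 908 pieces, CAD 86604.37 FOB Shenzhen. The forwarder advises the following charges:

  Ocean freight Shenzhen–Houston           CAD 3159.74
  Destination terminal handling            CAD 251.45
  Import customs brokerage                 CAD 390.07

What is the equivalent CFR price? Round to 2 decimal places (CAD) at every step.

Not relevant to the conversion: brokerage, destination terminal — on the buyer under both terms; not part of either seller's price.
From FOB to CFR, the seller additionally bears: freight.
CFR price = 86604.37 + 3159.74 = 89764.11

CFR price: CAD 89764.11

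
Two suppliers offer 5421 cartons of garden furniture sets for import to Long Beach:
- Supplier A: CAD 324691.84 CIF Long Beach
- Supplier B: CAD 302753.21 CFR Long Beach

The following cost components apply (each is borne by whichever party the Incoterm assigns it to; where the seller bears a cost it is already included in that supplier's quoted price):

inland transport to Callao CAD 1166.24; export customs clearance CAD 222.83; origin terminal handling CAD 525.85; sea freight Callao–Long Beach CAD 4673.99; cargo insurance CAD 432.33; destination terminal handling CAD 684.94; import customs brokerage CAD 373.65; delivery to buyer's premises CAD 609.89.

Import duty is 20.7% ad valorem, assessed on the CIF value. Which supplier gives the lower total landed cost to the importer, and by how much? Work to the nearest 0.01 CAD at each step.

Supplier B is cheaper by CAD 25958.10

Supplier A (CIF):
The CIF price already equals the CIF value: 324691.84
Import duty = 324691.84 × 20.7% = 67211.21
Buyer bears (A): 684.94 + 373.65 + 609.89 = 1668.48
Landed cost (A) = invoice 324691.84 + 1668.48 + duty 67211.21 = 393571.53
Supplier B (CFR):
CIF value = CFR price + insurance = 302753.21 + 432.33 = 303185.54
Import duty = 303185.54 × 20.7% = 62759.41
Buyer bears (B): 432.33 + 684.94 + 373.65 + 609.89 = 2100.81
Landed cost (B) = invoice 302753.21 + 2100.81 + duty 62759.41 = 367613.43
Difference = |393571.53 − 367613.43| = 25958.10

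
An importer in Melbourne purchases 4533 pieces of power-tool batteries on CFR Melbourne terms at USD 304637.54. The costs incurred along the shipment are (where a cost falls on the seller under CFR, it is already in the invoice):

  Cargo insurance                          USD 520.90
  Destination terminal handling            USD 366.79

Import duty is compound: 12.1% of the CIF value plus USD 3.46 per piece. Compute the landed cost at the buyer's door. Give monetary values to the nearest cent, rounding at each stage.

Total landed cost: USD 358133.58

CFR: the seller pays costs through ocean freight to the destination port, but not insurance.
CIF value = CFR price + insurance = 304637.54 + 520.90 = 305158.44
Ad valorem component: 305158.44 × 12.1% = 36924.17
Specific component: 4533 × 3.46 = 15684.18
Import duty = 36924.17 + 15684.18 = 52608.35
Buyer bears: insurance 520.90 + destination terminal 366.79 + duty 52608.35 = 53496.04
Landed cost = invoice 304637.54 + 53496.04 = 358133.58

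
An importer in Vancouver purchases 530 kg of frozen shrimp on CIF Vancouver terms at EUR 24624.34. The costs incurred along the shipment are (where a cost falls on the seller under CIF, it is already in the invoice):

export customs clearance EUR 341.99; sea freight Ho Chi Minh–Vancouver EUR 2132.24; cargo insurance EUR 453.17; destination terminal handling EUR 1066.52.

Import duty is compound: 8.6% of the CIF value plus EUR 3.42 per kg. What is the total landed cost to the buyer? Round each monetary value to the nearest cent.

Total landed cost: EUR 29621.15

CIF: the seller pays costs through ocean freight and marine insurance to the destination port.
Already in the invoice (seller's account under CIF): export clearance, freight, insurance — exclude.
The CIF price already equals the CIF value: 24624.34
Ad valorem component: 24624.34 × 8.6% = 2117.69
Specific component: 530 × 3.42 = 1812.60
Import duty = 2117.69 + 1812.60 = 3930.29
Buyer bears: destination terminal 1066.52 + duty 3930.29 = 4996.81
Landed cost = invoice 24624.34 + 4996.81 = 29621.15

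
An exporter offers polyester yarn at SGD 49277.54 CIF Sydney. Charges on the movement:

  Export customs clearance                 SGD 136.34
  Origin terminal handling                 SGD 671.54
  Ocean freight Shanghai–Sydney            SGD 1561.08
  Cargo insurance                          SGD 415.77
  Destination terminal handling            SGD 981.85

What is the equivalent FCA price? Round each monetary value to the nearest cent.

FCA price: SGD 46629.15

Not relevant to the conversion: export clearance — on the seller under both CIF and FCA; already in the CIF price and stays in the FCA price. destination terminal — on the buyer under both terms; not part of either seller's price.
From CIF to FCA, the seller no longer bears: origin terminal, freight, insurance.
FCA price = 49277.54 − 671.54 − 1561.08 − 415.77 = 46629.15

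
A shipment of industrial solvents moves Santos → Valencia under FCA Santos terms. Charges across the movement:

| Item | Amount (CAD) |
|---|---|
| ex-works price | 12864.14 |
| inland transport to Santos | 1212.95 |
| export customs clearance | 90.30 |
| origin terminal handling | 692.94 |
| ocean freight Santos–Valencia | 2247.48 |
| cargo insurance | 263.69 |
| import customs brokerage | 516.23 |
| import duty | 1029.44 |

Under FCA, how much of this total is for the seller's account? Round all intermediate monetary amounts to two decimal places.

FCA: the seller delivers export-cleared goods to the carrier; the buyer bears costs from that point.
Seller's account: goods 12864.14 + inland to port 1212.95 + export clearance 90.30 = 14167.39
Buyer's account: origin terminal 692.94 + freight 2247.48 + insurance 263.69 + brokerage 516.23 + duty 1029.44 = 4749.78

Seller's account: CAD 14167.39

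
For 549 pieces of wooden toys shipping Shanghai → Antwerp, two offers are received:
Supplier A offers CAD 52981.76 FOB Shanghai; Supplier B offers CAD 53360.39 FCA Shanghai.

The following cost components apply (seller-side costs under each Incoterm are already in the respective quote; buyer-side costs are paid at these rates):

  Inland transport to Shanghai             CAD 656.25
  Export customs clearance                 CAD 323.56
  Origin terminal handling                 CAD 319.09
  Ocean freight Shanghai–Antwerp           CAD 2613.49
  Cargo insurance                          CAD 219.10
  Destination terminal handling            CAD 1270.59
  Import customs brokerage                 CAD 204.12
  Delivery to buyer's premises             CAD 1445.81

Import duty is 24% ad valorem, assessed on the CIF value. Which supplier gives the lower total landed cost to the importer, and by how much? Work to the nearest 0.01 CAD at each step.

Supplier A (FOB):
CIF value = FOB price + freight + insurance = 52981.76 + 2613.49 + 219.10 = 55814.35
Import duty = 55814.35 × 24% = 13395.44
Buyer bears (A): 2613.49 + 219.10 + 1270.59 + 204.12 + 1445.81 = 5753.11
Landed cost (A) = invoice 52981.76 + 5753.11 + duty 13395.44 = 72130.31
Supplier B (FCA):
CIF value = FCA price + origin terminal + freight + insurance = 53360.39 + 319.09 + 2613.49 + 219.10 = 56512.07
Import duty = 56512.07 × 24% = 13562.90
Buyer bears (B): 319.09 + 2613.49 + 219.10 + 1270.59 + 204.12 + 1445.81 = 6072.20
Landed cost (B) = invoice 53360.39 + 6072.20 + duty 13562.90 = 72995.49
Difference = |72130.31 − 72995.49| = 865.18

Supplier A is cheaper by CAD 865.18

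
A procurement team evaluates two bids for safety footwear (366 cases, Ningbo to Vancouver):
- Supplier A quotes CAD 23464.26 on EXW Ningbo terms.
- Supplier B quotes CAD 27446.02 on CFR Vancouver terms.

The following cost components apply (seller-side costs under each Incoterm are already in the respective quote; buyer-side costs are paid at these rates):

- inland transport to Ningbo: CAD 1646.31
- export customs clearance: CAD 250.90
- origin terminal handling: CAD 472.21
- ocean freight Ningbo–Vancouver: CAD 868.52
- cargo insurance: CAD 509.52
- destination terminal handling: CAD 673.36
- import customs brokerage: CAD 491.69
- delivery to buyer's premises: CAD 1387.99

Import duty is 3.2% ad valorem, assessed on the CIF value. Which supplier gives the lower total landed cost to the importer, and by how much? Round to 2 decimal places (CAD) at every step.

Supplier A (EXW):
CIF value = EXW price + inland to port + export clearance + origin terminal + freight + insurance = 23464.26 + 1646.31 + 250.90 + 472.21 + 868.52 + 509.52 = 27211.72
Import duty = 27211.72 × 3.2% = 870.78
Buyer bears (A): 1646.31 + 250.90 + 472.21 + 868.52 + 509.52 + 673.36 + 491.69 + 1387.99 = 6300.50
Landed cost (A) = invoice 23464.26 + 6300.50 + duty 870.78 = 30635.54
Supplier B (CFR):
CIF value = CFR price + insurance = 27446.02 + 509.52 = 27955.54
Import duty = 27955.54 × 3.2% = 894.58
Buyer bears (B): 509.52 + 673.36 + 491.69 + 1387.99 = 3062.56
Landed cost (B) = invoice 27446.02 + 3062.56 + duty 894.58 = 31403.16
Difference = |30635.54 − 31403.16| = 767.62

Supplier A is cheaper by CAD 767.62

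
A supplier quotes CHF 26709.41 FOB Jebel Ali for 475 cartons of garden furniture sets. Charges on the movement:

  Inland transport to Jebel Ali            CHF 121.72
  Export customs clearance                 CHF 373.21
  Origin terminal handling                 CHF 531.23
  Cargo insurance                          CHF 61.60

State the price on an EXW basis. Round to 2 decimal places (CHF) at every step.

EXW price: CHF 25683.25

Not relevant to the conversion: insurance — on the buyer under both terms; not part of either seller's price.
From FOB to EXW, the seller no longer bears: inland to port, export clearance, origin terminal.
EXW price = 26709.41 − 121.72 − 373.21 − 531.23 = 25683.25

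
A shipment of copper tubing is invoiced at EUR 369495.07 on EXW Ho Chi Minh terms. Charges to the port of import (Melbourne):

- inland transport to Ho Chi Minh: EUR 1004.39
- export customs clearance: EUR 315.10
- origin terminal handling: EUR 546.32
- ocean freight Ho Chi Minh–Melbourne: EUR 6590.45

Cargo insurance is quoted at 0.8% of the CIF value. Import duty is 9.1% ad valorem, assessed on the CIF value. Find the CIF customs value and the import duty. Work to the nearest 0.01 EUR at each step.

CIF value: EUR 380999.32; import duty: EUR 34670.94

Let C be the CIF value. C = EXW price + pre-shipment costs + freight + 0.8% × C
C − 0.8% × C = 369495.07 + 1004.39 + 315.10 + 546.32 + 6590.45
0.992 × C = 377951.33
C = 377951.33 / 0.992 = 380999.32
Insurance premium = 0.8% × 380999.32 = 3047.99
Import duty = 380999.32 × 9.1% = 34670.94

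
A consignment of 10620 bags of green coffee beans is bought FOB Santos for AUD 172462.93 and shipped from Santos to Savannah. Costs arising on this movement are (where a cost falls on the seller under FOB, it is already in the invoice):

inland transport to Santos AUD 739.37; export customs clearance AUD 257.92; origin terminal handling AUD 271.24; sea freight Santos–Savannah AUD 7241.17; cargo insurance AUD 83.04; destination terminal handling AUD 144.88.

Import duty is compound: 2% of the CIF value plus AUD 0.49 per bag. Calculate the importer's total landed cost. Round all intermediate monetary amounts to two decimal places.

FOB: the seller bears costs until goods are on board at the origin port; the buyer bears freight, insurance and all costs thereafter.
Already in the invoice (seller's account under FOB): inland to port, export clearance, origin terminal — exclude.
CIF value = FOB price + freight + insurance = 172462.93 + 7241.17 + 83.04 = 179787.14
Ad valorem component: 179787.14 × 2% = 3595.74
Specific component: 10620 × 0.49 = 5203.80
Import duty = 3595.74 + 5203.80 = 8799.54
Buyer bears: freight 7241.17 + insurance 83.04 + destination terminal 144.88 + duty 8799.54 = 16268.63
Landed cost = invoice 172462.93 + 16268.63 = 188731.56

Total landed cost: AUD 188731.56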